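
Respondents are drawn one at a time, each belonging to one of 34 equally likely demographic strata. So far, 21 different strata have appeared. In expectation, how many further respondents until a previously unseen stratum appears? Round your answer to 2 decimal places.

2.62

Each respondent yields a new stratum with probability (34-21)/34 = 13/34, so the wait is geometric with mean 34/13.
E = 34/13 = 2.615.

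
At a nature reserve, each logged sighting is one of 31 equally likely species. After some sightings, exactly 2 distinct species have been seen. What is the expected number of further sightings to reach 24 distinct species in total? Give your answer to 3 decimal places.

42.433

The wait to go from k to k+1 distinct species is geometric with mean 31/(31-k).
Sum over k = 2,...,23: E = 31/29 + 31/28 + 31/27 + ... + 31/9 + 31/8 = 42.4327.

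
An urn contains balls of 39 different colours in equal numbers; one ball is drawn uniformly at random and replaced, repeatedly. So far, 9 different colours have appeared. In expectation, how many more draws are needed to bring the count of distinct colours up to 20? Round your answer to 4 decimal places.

With k distinct colours already seen, the next new one takes an expected 39/(39-k) draws.
Sum over k = 9,...,19: E = 39/30 + 39/29 + 39/28 + ... + 39/21 + 39/20 = 17.44265.

17.4427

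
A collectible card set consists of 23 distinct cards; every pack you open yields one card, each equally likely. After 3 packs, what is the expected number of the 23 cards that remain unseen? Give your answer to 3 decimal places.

For each card, P(unseen after 3) = (22/23)^3 = 0.8752.
By linearity of expectation, E[unseen] = 23·(22/23)^3 = 20.1285.

20.129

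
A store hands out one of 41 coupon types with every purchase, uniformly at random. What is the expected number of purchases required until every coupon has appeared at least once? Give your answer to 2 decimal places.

The wait to go from k to k+1 distinct coupons is geometric with mean 41/(41-k).
E[T] = 41/41 + 41/40 + 41/39 + ... + 41/2 + 41/1 = 41·H_{41}.
H_{41} = 4.303, so E[T] = 176.420.

176.42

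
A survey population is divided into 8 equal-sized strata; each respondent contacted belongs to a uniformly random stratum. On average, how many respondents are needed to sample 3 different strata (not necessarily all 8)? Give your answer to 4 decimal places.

3.4762

With k distinct strata already seen, the next new one arrives after an expected 8/(8-k) respondents.
Sum over k = 0,...,2: E = 8/8 + 8/7 + 8/6 = 3.47619.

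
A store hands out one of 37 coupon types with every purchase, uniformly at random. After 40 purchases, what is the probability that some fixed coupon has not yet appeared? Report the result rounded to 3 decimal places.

Each purchase misses the fixed coupon with probability (37-1)/37 = 36/37, independently.
P(still missing after 40) = (36/37)^40 = 0.3342.

0.334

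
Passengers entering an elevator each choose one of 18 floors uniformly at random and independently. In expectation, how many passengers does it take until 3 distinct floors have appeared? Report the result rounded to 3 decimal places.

3.184

Going from k to k+1 distinct takes a geometric number of passengers with mean 18/(18-k).
Sum over k = 0,...,2: E = 18/18 + 18/17 + 18/16 = 3.1838.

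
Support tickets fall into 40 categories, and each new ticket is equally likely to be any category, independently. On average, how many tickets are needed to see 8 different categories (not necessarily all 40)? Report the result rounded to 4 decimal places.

With k distinct categories already seen, the next new one arrives after an expected 40/(40-k) tickets.
Sum over k = 0,...,7: E = 40/40 + 40/39 + 40/38 + ... + 40/34 + 40/33 = 8.80191.

8.8019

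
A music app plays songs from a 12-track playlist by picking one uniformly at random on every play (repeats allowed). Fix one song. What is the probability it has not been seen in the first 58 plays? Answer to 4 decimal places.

0.0064

On each play the fixed song fails to appear with probability 11/12.
P(still missing after 58) = (11/12)^58 = 0.00643.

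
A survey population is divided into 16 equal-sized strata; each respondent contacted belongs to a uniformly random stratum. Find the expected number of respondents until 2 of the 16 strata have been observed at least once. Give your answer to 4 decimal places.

2.0667

With k distinct strata already seen, the next new one arrives after an expected 16/(16-k) respondents.
Sum over k = 0,...,1: E = 16/16 + 16/15 = 2.06667.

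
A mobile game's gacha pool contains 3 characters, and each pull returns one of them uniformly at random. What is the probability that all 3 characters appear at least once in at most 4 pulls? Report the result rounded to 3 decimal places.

0.444

Let A_i be the event that character i is missing after 4 pulls. By inclusion–exclusion on the A_i,
P(all seen) = Σ_{j=0}^{3} (-1)^j C(3,j)((3-j)/3)^4
= 1.0000 - 0.5926 + 0.0370 - 0.0000
= 0.4444.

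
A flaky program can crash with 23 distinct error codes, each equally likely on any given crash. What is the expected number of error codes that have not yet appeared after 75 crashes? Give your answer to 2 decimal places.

0.82

For each error code, P(unseen after 75) = (22/23)^75 = 0.036.
By linearity of expectation, E[unseen] = 23·(22/23)^75 = 0.820.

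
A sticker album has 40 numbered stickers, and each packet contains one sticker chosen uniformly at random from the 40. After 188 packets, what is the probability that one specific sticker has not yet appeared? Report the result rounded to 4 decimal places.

0.0086

On each packet the fixed sticker fails to appear with probability 39/40.
P(still missing after 188) = (39/40)^188 = 0.00857.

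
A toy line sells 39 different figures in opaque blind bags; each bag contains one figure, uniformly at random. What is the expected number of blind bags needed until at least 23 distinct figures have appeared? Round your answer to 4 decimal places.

34.0397

With k distinct figures already seen, the next new one arrives after an expected 39/(39-k) blind bags.
Sum over k = 0,...,22: E = 39/39 + 39/38 + 39/37 + ... + 39/18 + 39/17 = 34.03975.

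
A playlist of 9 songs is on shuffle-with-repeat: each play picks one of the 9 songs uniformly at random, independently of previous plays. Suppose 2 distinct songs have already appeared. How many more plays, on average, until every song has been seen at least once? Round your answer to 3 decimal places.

The wait to go from k to k+1 distinct songs is geometric with mean 9/(9-k).
Sum over k = 2,...,8: E = 9/7 + 9/6 + 9/5 + ... + 9/2 + 9/1 = 23.3357.

23.336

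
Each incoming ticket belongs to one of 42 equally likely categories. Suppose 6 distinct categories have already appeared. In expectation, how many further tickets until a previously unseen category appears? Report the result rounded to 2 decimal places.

The number of tickets until the next new category is geometric with success probability 36/42, so its mean is 42/36.
E = 42/36 = 1.167.

1.17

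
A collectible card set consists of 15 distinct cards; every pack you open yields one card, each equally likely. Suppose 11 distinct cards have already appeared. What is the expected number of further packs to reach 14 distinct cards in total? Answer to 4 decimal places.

From k distinct to k+1 distinct takes on average 15/(15-k) packs.
Sum over k = 11,...,13: E = 15/4 + 15/3 + 15/2 = 16.25000.

16.2500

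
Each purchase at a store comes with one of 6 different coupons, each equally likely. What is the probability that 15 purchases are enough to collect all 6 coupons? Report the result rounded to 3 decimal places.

0.644

By inclusion–exclusion over which coupons are missing,
P(all seen) = Σ_{j=0}^{6} (-1)^j C(6,j)((6-j)/6)^15
= 1.0000 - 0.3894 + 0.0343 - 0.0006 + 0.0000 - 0.0000 + 0.0000
= 0.6442.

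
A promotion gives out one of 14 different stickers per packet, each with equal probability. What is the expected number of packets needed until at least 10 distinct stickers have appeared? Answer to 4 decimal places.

16.3552

Going from k to k+1 distinct takes a geometric number of packets with mean 14/(14-k).
Sum over k = 0,...,9: E = 14/14 + 14/13 + 14/12 + ... + 14/6 + 14/5 = 16.35521.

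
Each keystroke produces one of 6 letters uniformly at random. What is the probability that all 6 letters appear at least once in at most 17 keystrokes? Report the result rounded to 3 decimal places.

By inclusion–exclusion over which letters are missing,
P(all seen) = Σ_{j=0}^{6} (-1)^j C(6,j)((6-j)/6)^17
= 1.0000 - 0.2704 + 0.0152 - 0.0002 + 0.0000 - 0.0000 + 0.0000
= 0.7446.

0.745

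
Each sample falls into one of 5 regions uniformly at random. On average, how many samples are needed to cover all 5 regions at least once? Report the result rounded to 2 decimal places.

11.42

The wait to go from k to k+1 distinct regions is geometric with mean 5/(5-k).
E[T] = 5/5 + 5/4 + 5/3 + 5/2 + 5/1 = 5·H_{5}.
H_{5} = 2.283, so E[T] = 11.417.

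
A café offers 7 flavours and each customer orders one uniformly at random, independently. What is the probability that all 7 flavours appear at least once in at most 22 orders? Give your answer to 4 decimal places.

By inclusion–exclusion over which flavours are missing,
P(all seen) = Σ_{j=0}^{7} (-1)^j C(7,j)((7-j)/7)^22
= 1.00000 - 0.23565 + 0.01281 - 0.00016 + 0.00000 - 0.00000 + 0.00000 - 0.00000
= 0.77700.

0.7770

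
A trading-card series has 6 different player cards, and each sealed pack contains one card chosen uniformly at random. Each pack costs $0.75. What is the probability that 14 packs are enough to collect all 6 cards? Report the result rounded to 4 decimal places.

0.5828

Let A_i be the event that card i is missing after 14 packs. By inclusion–exclusion on the A_i,
P(all seen) = Σ_{j=0}^{6} (-1)^j C(6,j)((6-j)/6)^14
= 1.00000 - 0.46732 + 0.05138 - 0.00122 + 0.00000 - 0.00000 + 0.00000
= 0.58285.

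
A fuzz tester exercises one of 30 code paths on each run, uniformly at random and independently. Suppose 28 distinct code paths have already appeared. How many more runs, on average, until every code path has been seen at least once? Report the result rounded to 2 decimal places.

45.00

With k distinct code paths already seen, the next new one takes an expected 30/(30-k) runs.
Sum over k = 28,...,29: E = 30/2 + 30/1 = 45.000.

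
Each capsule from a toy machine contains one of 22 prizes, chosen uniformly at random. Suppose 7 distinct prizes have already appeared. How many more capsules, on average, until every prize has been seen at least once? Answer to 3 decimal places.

From k distinct to k+1 distinct takes on average 22/(22-k) capsules.
Sum over k = 7,...,21: E = 22/15 + 22/14 + 22/13 + ... + 22/2 + 22/1 = 73.0010.

73.001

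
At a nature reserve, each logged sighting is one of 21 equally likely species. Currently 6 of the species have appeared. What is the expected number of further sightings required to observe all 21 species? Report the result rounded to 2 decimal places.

With k distinct species already seen, the next new one takes an expected 21/(21-k) sightings.
Sum over k = 6,...,20: E = 21/15 + 21/14 + 21/13 + ... + 21/2 + 21/1 = 69.683.

69.68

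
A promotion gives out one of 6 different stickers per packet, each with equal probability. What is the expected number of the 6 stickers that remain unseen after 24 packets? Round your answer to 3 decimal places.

0.075

For each sticker, P(unseen after 24) = (5/6)^24 = 0.0126.
By linearity of expectation, E[unseen] = 6·(5/6)^24 = 0.0755.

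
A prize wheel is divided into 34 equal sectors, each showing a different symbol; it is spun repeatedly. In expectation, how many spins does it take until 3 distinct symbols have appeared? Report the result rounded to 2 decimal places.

3.09

With k distinct symbols already seen, the next new one arrives after an expected 34/(34-k) spins.
Sum over k = 0,...,2: E = 34/34 + 34/33 + 34/32 = 3.093.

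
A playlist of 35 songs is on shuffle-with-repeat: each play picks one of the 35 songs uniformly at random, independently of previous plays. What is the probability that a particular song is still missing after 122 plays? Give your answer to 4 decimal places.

0.0291

On each play the fixed song fails to appear with probability 34/35.
P(still missing after 122) = (34/35)^122 = 0.02912.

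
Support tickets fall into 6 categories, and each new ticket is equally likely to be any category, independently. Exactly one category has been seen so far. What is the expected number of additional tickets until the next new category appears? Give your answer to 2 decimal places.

Each ticket yields a new category with probability (6-1)/6 = 5/6, so the wait is geometric with mean 6/5.
E = 6/5 = 1.200.

1.20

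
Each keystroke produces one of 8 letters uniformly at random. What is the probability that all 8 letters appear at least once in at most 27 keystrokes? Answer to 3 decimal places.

0.794

Let A_i be the event that letter i is missing after 27 keystrokes. By inclusion–exclusion on the A_i,
P(all seen) = Σ_{j=0}^{8} (-1)^j C(8,j)((8-j)/8)^27
= 1.0000 - 0.2174 + 0.0119 - 0.0002 + 0.0000 - 0.0000 + 0.0000 - 0.0000 + 0.0000
= 0.7943.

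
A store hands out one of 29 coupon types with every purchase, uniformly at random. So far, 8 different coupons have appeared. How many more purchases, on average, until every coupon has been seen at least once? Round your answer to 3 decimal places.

From k distinct to k+1 distinct takes on average 29/(29-k) purchases.
Sum over k = 8,...,28: E = 29/21 + 29/20 + 29/19 + ... + 29/2 + 29/1 = 105.7154.

105.715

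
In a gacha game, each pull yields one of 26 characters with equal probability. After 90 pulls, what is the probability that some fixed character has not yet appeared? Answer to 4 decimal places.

On each pull the fixed character fails to appear with probability 25/26.
P(still missing after 90) = (25/26)^90 = 0.02931.

0.0293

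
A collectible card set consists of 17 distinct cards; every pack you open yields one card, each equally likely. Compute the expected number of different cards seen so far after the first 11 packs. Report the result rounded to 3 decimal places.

8.274

For each card, P(seen in 11 packs) = 1 - (16/17)^11 = 0.4867.
By linearity of expectation, E[distinct seen] = 17·(1 - (16/17)^11) = 8.2737.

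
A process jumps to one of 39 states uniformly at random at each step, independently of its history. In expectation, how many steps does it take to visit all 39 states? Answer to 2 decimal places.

165.89

Split into phases: going from k distinct to k+1 distinct takes on average 39/(39-k) steps.
E[T] = 39/39 + 39/38 + 39/37 + ... + 39/2 + 39/1 = 39·H_{39}.
H_{39} = 4.254, so E[T] = 165.888.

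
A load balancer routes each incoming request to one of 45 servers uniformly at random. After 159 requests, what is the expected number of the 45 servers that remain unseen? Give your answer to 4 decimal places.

For each server, P(unseen after 159) = (44/45)^159 = 0.02807.
By linearity of expectation, E[unseen] = 45·(44/45)^159 = 1.26299.

1.2630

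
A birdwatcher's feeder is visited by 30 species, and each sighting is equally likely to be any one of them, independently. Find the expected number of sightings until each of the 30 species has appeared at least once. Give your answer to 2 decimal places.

119.85

After k distinct species have appeared, the next sighting gives a new one with probability (30-k)/30, so the expected wait for the (k+1)-th is 30/(30-k).
E[T] = 30/30 + 30/29 + 30/28 + ... + 30/2 + 30/1 = 30·H_{30}.
H_{30} = 3.995, so E[T] = 119.850.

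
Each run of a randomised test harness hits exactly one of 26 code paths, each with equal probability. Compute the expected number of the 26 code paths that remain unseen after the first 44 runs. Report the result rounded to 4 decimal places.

4.6292

For each code path, P(unseen after 44) = (25/26)^44 = 0.17805.
By linearity of expectation, E[unseen] = 26·(25/26)^44 = 4.62921.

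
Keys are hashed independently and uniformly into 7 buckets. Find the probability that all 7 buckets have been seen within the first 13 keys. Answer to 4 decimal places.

0.2973

Let A_i be the event that bucket i is missing after 13 keys. By inclusion–exclusion on the A_i,
P(all seen) = Σ_{j=0}^{7} (-1)^j C(7,j)((7-j)/7)^13
= 1.00000 - 0.94360 + 0.26458 - 0.02424 + 0.00058 - 0.00000 + 0.00000 - 0.00000
= 0.29731.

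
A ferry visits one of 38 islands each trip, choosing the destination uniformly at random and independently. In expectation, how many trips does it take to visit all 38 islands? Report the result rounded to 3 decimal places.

160.660

The wait to go from k to k+1 distinct islands is geometric with mean 38/(38-k).
E[T] = 38/38 + 38/37 + 38/36 + ... + 38/2 + 38/1 = 38·H_{38}.
H_{38} = 4.2279, so E[T] = 160.6603.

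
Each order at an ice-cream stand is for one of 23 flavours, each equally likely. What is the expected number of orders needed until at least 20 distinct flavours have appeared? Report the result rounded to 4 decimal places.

With k distinct flavours already seen, the next new one arrives after an expected 23/(23-k) orders.
Sum over k = 0,...,19: E = 23/23 + 23/22 + 23/21 + ... + 23/5 + 23/4 = 43.72204.

43.7220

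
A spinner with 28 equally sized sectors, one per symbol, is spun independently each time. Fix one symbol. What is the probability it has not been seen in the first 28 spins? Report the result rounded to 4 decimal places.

0.3612

On each spin the fixed symbol fails to appear with probability 27/28.
P(still missing after 28) = (27/28)^28 = 0.36121.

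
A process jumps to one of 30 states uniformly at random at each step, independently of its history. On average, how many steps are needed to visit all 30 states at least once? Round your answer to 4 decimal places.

The wait to go from k to k+1 distinct states is geometric with mean 30/(30-k).
E[T] = 30/30 + 30/29 + 30/28 + ... + 30/2 + 30/1 = 30·H_{30}.
H_{30} = 3.99499, so E[T] = 119.84961.

119.8496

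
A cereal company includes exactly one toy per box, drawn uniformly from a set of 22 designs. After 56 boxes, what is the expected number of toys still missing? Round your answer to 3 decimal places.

For each toy, P(unseen after 56) = (21/22)^56 = 0.0739.
By linearity of expectation, E[unseen] = 22·(21/22)^56 = 1.6257.

1.626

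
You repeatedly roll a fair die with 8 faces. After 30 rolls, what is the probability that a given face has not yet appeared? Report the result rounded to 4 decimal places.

Each roll misses the fixed face with probability (8-1)/8 = 7/8, independently.
P(still missing after 30) = (7/8)^30 = 0.01821.

0.0182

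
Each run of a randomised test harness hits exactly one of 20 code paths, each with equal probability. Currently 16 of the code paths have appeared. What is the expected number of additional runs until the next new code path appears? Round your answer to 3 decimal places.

The number of runs until the next new code path is geometric with success probability 4/20, so its mean is 20/4.
E = 20/4 = 5.0000.

5.000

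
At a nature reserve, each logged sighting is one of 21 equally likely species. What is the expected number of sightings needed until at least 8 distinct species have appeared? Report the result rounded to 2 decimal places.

9.77

With k distinct species already seen, the next new one arrives after an expected 21/(21-k) sightings.
Sum over k = 0,...,7: E = 21/21 + 21/20 + 21/19 + ... + 21/15 + 21/14 = 9.770.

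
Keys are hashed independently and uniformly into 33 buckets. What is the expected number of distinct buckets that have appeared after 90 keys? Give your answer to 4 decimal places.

30.9310

For each bucket, P(seen in 90 keys) = 1 - (32/33)^90 = 0.93730.
By linearity of expectation, E[distinct seen] = 33·(1 - (32/33)^90) = 30.93101.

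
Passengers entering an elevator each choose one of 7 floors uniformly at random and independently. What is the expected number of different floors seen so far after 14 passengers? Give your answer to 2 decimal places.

For each floor, P(seen in 14 passengers) = 1 - (6/7)^14 = 0.884.
By linearity of expectation, E[distinct seen] = 7·(1 - (6/7)^14) = 6.191.

6.19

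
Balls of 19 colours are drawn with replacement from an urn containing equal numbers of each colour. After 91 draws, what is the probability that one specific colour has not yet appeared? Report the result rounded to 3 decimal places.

0.007

On each draw the fixed colour fails to appear with probability 18/19.
P(still missing after 91) = (18/19)^91 = 0.0073.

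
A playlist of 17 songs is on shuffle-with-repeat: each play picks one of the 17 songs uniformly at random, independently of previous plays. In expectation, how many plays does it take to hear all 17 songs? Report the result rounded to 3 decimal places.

58.472

After k distinct songs have appeared, the next play gives a new one with probability (17-k)/17, so the expected wait for the (k+1)-th is 17/(17-k).
E[T] = 17/17 + 17/16 + 17/15 + ... + 17/2 + 17/1 = 17·H_{17}.
H_{17} = 3.4396, so E[T] = 58.4724.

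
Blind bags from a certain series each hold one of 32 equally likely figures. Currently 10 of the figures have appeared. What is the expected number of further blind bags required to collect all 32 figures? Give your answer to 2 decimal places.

With k distinct figures already seen, the next new one takes an expected 32/(32-k) blind bags.
Sum over k = 10,...,31: E = 32/22 + 32/21 + 32/20 + ... + 32/2 + 32/1 = 118.106.

118.11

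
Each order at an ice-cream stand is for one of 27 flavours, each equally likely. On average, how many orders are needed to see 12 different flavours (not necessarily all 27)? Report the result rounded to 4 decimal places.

Going from k to k+1 distinct takes a geometric number of orders with mean 27/(27-k).
Sum over k = 0,...,11: E = 27/27 + 27/26 + 27/25 + ... + 27/17 + 27/16 = 15.47715.

15.4771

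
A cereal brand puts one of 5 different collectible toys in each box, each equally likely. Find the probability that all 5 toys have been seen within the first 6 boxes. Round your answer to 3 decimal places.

0.115

Let A_i be the event that toy i is missing after 6 boxes. By inclusion–exclusion on the A_i,
P(all seen) = Σ_{j=0}^{5} (-1)^j C(5,j)((5-j)/5)^6
= 1.0000 - 1.3107 + 0.4666 - 0.0410 + 0.0003 - 0.0000
= 0.1152.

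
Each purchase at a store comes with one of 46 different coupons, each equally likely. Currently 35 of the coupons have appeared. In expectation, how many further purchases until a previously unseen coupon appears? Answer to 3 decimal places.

4.182

The number of purchases until the next new coupon is geometric with success probability 11/46, so its mean is 46/11.
E = 46/11 = 4.1818.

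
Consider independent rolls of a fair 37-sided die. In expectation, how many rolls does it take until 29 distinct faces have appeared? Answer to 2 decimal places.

54.90

With k distinct faces already seen, the next new one arrives after an expected 37/(37-k) rolls.
Sum over k = 0,...,28: E = 37/37 + 37/36 + 37/35 + ... + 37/10 + 37/9 = 54.898.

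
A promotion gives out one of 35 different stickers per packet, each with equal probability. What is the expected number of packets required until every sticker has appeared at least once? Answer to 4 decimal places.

145.1373

The wait to go from k to k+1 distinct stickers is geometric with mean 35/(35-k).
E[T] = 35/35 + 35/34 + 35/33 + ... + 35/2 + 35/1 = 35·H_{35}.
H_{35} = 4.14678, so E[T] = 145.13735.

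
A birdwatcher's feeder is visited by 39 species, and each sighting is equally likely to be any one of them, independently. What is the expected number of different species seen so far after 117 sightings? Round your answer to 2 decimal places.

37.13

For each species, P(seen in 117 sightings) = 1 - (38/39)^117 = 0.952.
By linearity of expectation, E[distinct seen] = 39·(1 - (38/39)^117) = 37.133.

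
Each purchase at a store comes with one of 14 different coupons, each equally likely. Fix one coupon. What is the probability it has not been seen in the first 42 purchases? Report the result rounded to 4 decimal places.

0.0445

Each purchase misses the fixed coupon with probability (14-1)/14 = 13/14, independently.
P(still missing after 42) = (13/14)^42 = 0.04449.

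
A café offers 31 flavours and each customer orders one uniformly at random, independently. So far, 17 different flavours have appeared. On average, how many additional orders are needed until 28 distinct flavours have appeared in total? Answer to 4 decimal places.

43.9651

The wait to go from k to k+1 distinct flavours is geometric with mean 31/(31-k).
Sum over k = 17,...,27: E = 31/14 + 31/13 + 31/12 + ... + 31/5 + 31/4 = 43.96510.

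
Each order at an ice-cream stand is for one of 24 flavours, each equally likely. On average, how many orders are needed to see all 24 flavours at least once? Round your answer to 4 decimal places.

After k distinct flavours have appeared, the next order gives a new one with probability (24-k)/24, so the expected wait for the (k+1)-th is 24/(24-k).
E[T] = 24/24 + 24/23 + 24/22 + ... + 24/2 + 24/1 = 24·H_{24}.
H_{24} = 3.77596, so E[T] = 90.62300.

90.6230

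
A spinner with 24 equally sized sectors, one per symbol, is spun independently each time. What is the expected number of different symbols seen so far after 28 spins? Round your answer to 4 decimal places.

16.7109

For each symbol, P(seen in 28 spins) = 1 - (23/24)^28 = 0.69629.
By linearity of expectation, E[distinct seen] = 24·(1 - (23/24)^28) = 16.71087.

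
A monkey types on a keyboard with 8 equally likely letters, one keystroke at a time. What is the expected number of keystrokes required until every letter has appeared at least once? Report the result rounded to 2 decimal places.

21.74

The wait to go from k to k+1 distinct letters is geometric with mean 8/(8-k).
E[T] = 8/8 + 8/7 + 8/6 + ... + 8/2 + 8/1 = 8·H_{8}.
H_{8} = 2.718, so E[T] = 21.743.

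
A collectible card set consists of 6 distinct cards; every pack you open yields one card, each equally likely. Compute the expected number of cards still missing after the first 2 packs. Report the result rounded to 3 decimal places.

For each card, P(unseen after 2) = (5/6)^2 = 0.6944.
By linearity of expectation, E[unseen] = 6·(5/6)^2 = 4.1667.

4.167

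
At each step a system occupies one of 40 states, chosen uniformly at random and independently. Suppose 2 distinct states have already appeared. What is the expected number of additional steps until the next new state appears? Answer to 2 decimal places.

1.05

The number of steps until the next new state is geometric with success probability 38/40, so its mean is 40/38.
E = 40/38 = 1.053.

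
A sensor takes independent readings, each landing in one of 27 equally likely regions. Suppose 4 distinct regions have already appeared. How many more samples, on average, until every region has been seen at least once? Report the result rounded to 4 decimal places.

The wait to go from k to k+1 distinct regions is geometric with mean 27/(27-k).
Sum over k = 4,...,26: E = 27/23 + 27/22 + 27/21 + ... + 27/2 + 27/1 = 100.82587.

100.8259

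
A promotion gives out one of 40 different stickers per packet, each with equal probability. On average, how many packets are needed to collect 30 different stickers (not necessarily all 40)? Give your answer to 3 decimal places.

Going from k to k+1 distinct takes a geometric number of packets with mean 40/(40-k).
Sum over k = 0,...,29: E = 40/40 + 40/39 + 40/38 + ... + 40/12 + 40/11 = 53.9830.

53.983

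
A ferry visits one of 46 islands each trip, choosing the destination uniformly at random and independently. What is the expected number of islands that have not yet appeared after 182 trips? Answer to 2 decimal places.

For each island, P(unseen after 182) = (45/46)^182 = 0.018.
By linearity of expectation, E[unseen] = 46·(45/46)^182 = 0.842.

0.84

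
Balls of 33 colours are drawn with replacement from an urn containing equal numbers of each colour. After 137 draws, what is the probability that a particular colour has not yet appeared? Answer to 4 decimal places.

0.0148

Each draw misses the fixed colour with probability (33-1)/33 = 32/33, independently.
P(still missing after 137) = (32/33)^137 = 0.01476.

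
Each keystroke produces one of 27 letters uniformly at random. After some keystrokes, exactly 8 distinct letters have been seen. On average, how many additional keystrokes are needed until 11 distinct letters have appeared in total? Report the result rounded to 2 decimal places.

4.51

With k distinct letters already seen, the next new one takes an expected 27/(27-k) keystrokes.
Sum over k = 8,...,10: E = 27/19 + 27/18 + 27/17 = 4.509.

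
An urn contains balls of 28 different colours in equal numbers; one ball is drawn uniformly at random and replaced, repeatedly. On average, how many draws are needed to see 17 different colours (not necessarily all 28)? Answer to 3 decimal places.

25.404

Going from k to k+1 distinct takes a geometric number of draws with mean 28/(28-k).
Sum over k = 0,...,16: E = 28/28 + 28/27 + 28/26 + ... + 28/13 + 28/12 = 25.4042.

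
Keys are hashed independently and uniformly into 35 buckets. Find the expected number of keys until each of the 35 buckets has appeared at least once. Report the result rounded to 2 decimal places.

145.14

The wait to go from k to k+1 distinct buckets is geometric with mean 35/(35-k).
E[T] = 35/35 + 35/34 + 35/33 + ... + 35/2 + 35/1 = 35·H_{35}.
H_{35} = 4.147, so E[T] = 145.137.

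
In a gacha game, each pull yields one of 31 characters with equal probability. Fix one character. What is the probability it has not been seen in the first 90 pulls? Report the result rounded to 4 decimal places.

0.0523

On each pull the fixed character fails to appear with probability 30/31.
P(still missing after 90) = (30/31)^90 = 0.05228.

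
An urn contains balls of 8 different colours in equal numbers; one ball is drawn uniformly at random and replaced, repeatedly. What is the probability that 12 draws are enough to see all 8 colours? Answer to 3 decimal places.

By inclusion–exclusion over which colours are missing,
P(all seen) = Σ_{j=0}^{8} (-1)^j C(8,j)((8-j)/8)^12
= 1.0000 - 1.6113 + 0.8869 - 0.1990 + 0.0171 - 0.0004 + 0.0000 - 0.0000 + 0.0000
= 0.0933.

0.093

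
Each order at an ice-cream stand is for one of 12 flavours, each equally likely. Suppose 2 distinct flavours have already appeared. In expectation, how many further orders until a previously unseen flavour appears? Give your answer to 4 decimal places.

1.2000

Each order yields a new flavour with probability (12-2)/12 = 10/12, so the wait is geometric with mean 12/10.
E = 12/10 = 1.20000.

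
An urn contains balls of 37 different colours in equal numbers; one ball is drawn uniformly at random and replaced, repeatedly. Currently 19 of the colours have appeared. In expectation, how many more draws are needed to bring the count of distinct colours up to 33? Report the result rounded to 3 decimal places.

52.236

From k distinct to k+1 distinct takes on average 37/(37-k) draws.
Sum over k = 19,...,32: E = 37/18 + 37/17 + 37/16 + ... + 37/6 + 37/5 = 52.2357.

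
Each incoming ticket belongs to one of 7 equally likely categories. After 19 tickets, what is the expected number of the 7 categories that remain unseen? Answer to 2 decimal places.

0.37

For each category, P(unseen after 19) = (6/7)^19 = 0.053.
By linearity of expectation, E[unseen] = 7·(6/7)^19 = 0.374.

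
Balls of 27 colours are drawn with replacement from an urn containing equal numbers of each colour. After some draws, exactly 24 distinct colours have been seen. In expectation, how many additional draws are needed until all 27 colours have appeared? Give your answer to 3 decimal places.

With k distinct colours already seen, the next new one takes an expected 27/(27-k) draws.
Sum over k = 24,...,26: E = 27/3 + 27/2 + 27/1 = 49.5000.

49.500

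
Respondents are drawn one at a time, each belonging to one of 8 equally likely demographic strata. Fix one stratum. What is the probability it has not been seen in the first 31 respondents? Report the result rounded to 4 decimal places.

Each respondent misses the fixed stratum with probability (8-1)/8 = 7/8, independently.
P(still missing after 31) = (7/8)^31 = 0.01593.

0.0159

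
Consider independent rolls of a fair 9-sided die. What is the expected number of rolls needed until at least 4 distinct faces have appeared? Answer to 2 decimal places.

With k distinct faces already seen, the next new one arrives after an expected 9/(9-k) rolls.
Sum over k = 0,...,3: E = 9/9 + 9/8 + 9/7 + 9/6 = 4.911.

4.91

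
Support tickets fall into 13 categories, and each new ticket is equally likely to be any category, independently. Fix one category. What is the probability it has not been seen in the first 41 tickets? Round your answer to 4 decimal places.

0.0376

Each ticket misses the fixed category with probability (13-1)/13 = 12/13, independently.
P(still missing after 41) = (12/13)^41 = 0.03756.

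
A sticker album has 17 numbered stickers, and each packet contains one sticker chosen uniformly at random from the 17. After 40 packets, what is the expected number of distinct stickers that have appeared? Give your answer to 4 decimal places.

For each sticker, P(seen in 40 packets) = 1 - (16/17)^40 = 0.91152.
By linearity of expectation, E[distinct seen] = 17·(1 - (16/17)^40) = 15.49585.

15.4958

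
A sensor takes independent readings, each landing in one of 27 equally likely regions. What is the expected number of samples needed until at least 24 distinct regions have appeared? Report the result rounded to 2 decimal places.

With k distinct regions already seen, the next new one arrives after an expected 27/(27-k) samples.
Sum over k = 0,...,23: E = 27/27 + 27/26 + 27/25 + ... + 27/5 + 27/4 = 55.569.

55.57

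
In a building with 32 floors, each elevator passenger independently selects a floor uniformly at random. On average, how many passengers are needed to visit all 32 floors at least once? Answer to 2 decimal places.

129.87

After k distinct floors have appeared, the next passenger gives a new one with probability (32-k)/32, so the expected wait for the (k+1)-th is 32/(32-k).
E[T] = 32/32 + 32/31 + 32/30 + ... + 32/2 + 32/1 = 32·H_{32}.
H_{32} = 4.058, so E[T] = 129.872.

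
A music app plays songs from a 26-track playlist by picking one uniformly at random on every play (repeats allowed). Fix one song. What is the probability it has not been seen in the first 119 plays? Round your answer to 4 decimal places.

Each play misses the fixed song with probability (26-1)/26 = 25/26, independently.
P(still missing after 119) = (25/26)^119 = 0.00940.

0.0094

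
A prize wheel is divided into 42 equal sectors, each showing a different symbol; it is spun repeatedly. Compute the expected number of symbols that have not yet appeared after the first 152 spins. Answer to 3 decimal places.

1.078

For each symbol, P(unseen after 152) = (41/42)^152 = 0.0257.
By linearity of expectation, E[unseen] = 42·(41/42)^152 = 1.0777.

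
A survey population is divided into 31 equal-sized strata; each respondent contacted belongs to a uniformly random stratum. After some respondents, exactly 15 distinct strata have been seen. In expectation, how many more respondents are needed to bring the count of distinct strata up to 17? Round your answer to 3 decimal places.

4.004

With k distinct strata already seen, the next new one takes an expected 31/(31-k) respondents.
Sum over k = 15,...,16: E = 31/16 + 31/15 = 4.0042.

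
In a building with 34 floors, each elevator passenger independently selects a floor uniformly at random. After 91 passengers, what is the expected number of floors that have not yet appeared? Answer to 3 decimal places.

2.247

For each floor, P(unseen after 91) = (33/34)^91 = 0.0661.
By linearity of expectation, E[unseen] = 34·(33/34)^91 = 2.2473.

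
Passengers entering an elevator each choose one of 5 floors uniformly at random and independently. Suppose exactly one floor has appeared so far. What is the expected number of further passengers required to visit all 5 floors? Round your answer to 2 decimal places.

With k distinct floors already seen, the next new one takes an expected 5/(5-k) passengers.
Sum over k = 1,...,4: E = 5/4 + 5/3 + 5/2 + 5/1 = 10.417.

10.42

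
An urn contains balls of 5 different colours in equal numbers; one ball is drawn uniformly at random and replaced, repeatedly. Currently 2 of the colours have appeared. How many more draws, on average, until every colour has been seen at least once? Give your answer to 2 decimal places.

With k distinct colours already seen, the next new one takes an expected 5/(5-k) draws.
Sum over k = 2,...,4: E = 5/3 + 5/2 + 5/1 = 9.167.

9.17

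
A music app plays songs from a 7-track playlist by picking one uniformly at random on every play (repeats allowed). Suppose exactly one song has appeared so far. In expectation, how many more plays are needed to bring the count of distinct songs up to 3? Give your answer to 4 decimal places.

2.5667

From k distinct to k+1 distinct takes on average 7/(7-k) plays.
Sum over k = 1,...,2: E = 7/6 + 7/5 = 2.56667.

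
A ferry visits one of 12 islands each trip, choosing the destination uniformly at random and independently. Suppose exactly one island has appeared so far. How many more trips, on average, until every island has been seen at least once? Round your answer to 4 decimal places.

From k distinct to k+1 distinct takes on average 12/(12-k) trips.
Sum over k = 1,...,11: E = 12/11 + 12/10 + 12/9 + ... + 12/2 + 12/1 = 36.23853.

36.2385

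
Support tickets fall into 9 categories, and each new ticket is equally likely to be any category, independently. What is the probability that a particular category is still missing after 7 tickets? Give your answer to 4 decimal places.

0.4385

Each ticket misses the fixed category with probability (9-1)/9 = 8/9, independently.
P(still missing after 7) = (8/9)^7 = 0.43846.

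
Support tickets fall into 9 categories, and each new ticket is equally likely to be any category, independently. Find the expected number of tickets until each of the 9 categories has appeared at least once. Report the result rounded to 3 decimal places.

25.461

Split into phases: going from k distinct to k+1 distinct takes on average 9/(9-k) tickets.
E[T] = 9/9 + 9/8 + 9/7 + ... + 9/2 + 9/1 = 9·H_{9}.
H_{9} = 2.8290, so E[T] = 25.4607.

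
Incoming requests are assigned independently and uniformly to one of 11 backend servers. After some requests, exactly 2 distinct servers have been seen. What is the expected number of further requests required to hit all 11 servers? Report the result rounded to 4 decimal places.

With k distinct servers already seen, the next new one takes an expected 11/(11-k) requests.
Sum over k = 2,...,10: E = 11/9 + 11/8 + 11/7 + ... + 11/2 + 11/1 = 31.11865.

31.1187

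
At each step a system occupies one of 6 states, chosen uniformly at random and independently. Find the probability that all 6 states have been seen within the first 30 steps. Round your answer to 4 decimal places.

Let A_i be the event that state i is missing after 30 steps. By inclusion–exclusion on the A_i,
P(all seen) = Σ_{j=0}^{6} (-1)^j C(6,j)((6-j)/6)^30
= 1.00000 - 0.02528 + 0.00008 - 0.00000 + 0.00000 - 0.00000 + 0.00000
= 0.97480.

0.9748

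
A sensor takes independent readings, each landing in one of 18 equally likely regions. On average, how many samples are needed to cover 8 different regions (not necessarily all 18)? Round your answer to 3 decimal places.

10.191

Going from k to k+1 distinct takes a geometric number of samples with mean 18/(18-k).
Sum over k = 0,...,7: E = 18/18 + 18/17 + 18/16 + ... + 18/12 + 18/11 = 10.1905.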